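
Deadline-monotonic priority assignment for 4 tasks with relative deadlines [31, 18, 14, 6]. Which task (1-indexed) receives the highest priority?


Sort tasks by relative deadline (ascending):
  Task 4: deadline = 6
  Task 3: deadline = 14
  Task 2: deadline = 18
  Task 1: deadline = 31
Priority order (highest first): [4, 3, 2, 1]
Highest priority task = 4

4


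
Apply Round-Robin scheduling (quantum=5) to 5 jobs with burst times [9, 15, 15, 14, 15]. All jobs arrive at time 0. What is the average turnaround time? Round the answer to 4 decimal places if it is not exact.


Time quantum = 5
Execution trace:
  J1 runs 5 units, time = 5
  J2 runs 5 units, time = 10
  J3 runs 5 units, time = 15
  J4 runs 5 units, time = 20
  J5 runs 5 units, time = 25
  J1 runs 4 units, time = 29
  J2 runs 5 units, time = 34
  J3 runs 5 units, time = 39
  J4 runs 5 units, time = 44
  J5 runs 5 units, time = 49
  J2 runs 5 units, time = 54
  J3 runs 5 units, time = 59
  J4 runs 4 units, time = 63
  J5 runs 5 units, time = 68
Finish times: [29, 54, 59, 63, 68]
Average turnaround = 273/5 = 54.6

54.6


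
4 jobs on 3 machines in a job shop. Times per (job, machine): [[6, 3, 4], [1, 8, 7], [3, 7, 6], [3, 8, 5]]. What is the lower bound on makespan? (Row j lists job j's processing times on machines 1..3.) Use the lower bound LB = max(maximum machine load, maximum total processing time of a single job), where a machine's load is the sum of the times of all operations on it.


Machine loads:
  Machine 1: 6 + 1 + 3 + 3 = 13
  Machine 2: 3 + 8 + 7 + 8 = 26
  Machine 3: 4 + 7 + 6 + 5 = 22
Max machine load = 26
Job totals:
  Job 1: 13
  Job 2: 16
  Job 3: 16
  Job 4: 16
Max job total = 16
Lower bound = max(26, 16) = 26

26


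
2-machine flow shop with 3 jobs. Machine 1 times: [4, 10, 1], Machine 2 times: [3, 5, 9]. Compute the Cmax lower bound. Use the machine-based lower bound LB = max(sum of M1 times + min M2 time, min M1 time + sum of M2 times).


LB1 = sum(M1 times) + min(M2 times) = 15 + 3 = 18
LB2 = min(M1 times) + sum(M2 times) = 1 + 17 = 18
Lower bound = max(LB1, LB2) = max(18, 18) = 18

18


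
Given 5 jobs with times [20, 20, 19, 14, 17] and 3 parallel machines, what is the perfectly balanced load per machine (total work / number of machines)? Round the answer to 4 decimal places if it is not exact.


Total processing time = 20 + 20 + 19 + 14 + 17 = 90
Number of machines = 3
Ideal balanced load = 90 / 3 = 30.0

30.0


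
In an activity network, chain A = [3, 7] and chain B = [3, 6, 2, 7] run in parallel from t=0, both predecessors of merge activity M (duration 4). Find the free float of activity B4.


ES(B4) = sum of predecessors on chain B = 11
EF(B4) = ES + duration = 11 + 7 = 18
Successor of B4 is M. ES(M) = max(sum(A), sum(B)) = max(10, 18) = 18
Free float = ES(successor) - EF(current) = 18 - 18 = 0

0


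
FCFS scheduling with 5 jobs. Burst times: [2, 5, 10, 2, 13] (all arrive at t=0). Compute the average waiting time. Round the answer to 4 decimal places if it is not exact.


FCFS order (as given): [2, 5, 10, 2, 13]
Waiting times:
  Job 1: wait = 0
  Job 2: wait = 2
  Job 3: wait = 7
  Job 4: wait = 17
  Job 5: wait = 19
Sum of waiting times = 45
Average waiting time = 45/5 = 9.0

9.0


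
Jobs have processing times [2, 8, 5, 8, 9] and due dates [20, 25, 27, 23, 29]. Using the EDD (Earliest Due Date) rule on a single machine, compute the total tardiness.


Sort by due date (EDD order): [(2, 20), (8, 23), (8, 25), (5, 27), (9, 29)]
Compute completion times and tardiness:
  Job 1: p=2, d=20, C=2, tardiness=max(0,2-20)=0
  Job 2: p=8, d=23, C=10, tardiness=max(0,10-23)=0
  Job 3: p=8, d=25, C=18, tardiness=max(0,18-25)=0
  Job 4: p=5, d=27, C=23, tardiness=max(0,23-27)=0
  Job 5: p=9, d=29, C=32, tardiness=max(0,32-29)=3
Total tardiness = 3

3


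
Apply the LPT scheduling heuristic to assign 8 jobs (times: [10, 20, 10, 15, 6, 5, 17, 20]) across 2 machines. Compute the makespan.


Sort jobs in decreasing order (LPT): [20, 20, 17, 15, 10, 10, 6, 5]
Assign each job to the least loaded machine:
  Machine 1: jobs [20, 17, 10, 5], load = 52
  Machine 2: jobs [20, 15, 10, 6], load = 51
Makespan = max load = 52

52


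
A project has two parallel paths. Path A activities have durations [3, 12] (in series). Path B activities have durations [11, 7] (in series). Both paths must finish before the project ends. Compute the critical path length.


Path A total = 3 + 12 = 15
Path B total = 11 + 7 = 18
Critical path = longest path = max(15, 18) = 18

18


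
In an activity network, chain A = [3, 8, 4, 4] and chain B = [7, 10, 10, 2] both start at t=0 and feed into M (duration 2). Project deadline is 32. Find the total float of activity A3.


Forward pass: ES(A3) = sum of predecessors on chain A = 11
EF = ES + duration = 11 + 4 = 15
Backward pass: LF(M) = deadline = 32; LS(M) = 32 - 2 = 30
LF(A3) = LS(M) - sum(successors on chain A) = 30 - 4 = 26
LS = LF - duration = 26 - 4 = 22
Total float = LS - ES = 22 - 11 = 11

11


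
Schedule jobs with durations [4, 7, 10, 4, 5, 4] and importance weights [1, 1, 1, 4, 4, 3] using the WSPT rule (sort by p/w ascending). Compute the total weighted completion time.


Compute p/w ratios and sort ascending (WSPT): [(4, 4), (5, 4), (4, 3), (4, 1), (7, 1), (10, 1)]
Compute weighted completion times:
  Job (p=4,w=4): C=4, w*C=4*4=16
  Job (p=5,w=4): C=9, w*C=4*9=36
  Job (p=4,w=3): C=13, w*C=3*13=39
  Job (p=4,w=1): C=17, w*C=1*17=17
  Job (p=7,w=1): C=24, w*C=1*24=24
  Job (p=10,w=1): C=34, w*C=1*34=34
Total weighted completion time = 166

166


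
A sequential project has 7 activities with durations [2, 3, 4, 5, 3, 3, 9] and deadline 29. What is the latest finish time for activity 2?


LF(activity 2) = deadline - sum of successor durations
Successors: activities 3 through 7 with durations [4, 5, 3, 3, 9]
Sum of successor durations = 24
LF = 29 - 24 = 5

5


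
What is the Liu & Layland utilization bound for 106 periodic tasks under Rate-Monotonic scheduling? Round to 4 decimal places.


Compute 2^(1/106) = 1.0065605511
Subtract 1: 1.0065605511 - 1 = 0.0065605511
Multiply by n: 106 * 0.0065605511 = 0.6954184166
Round to 4 dp: 0.6954

0.6954


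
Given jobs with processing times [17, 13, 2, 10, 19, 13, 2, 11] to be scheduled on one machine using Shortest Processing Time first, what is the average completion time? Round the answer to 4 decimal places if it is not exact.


Sort jobs by processing time (SPT order): [2, 2, 10, 11, 13, 13, 17, 19]
Compute completion times sequentially:
  Job 1: processing = 2, completes at 2
  Job 2: processing = 2, completes at 4
  Job 3: processing = 10, completes at 14
  Job 4: processing = 11, completes at 25
  Job 5: processing = 13, completes at 38
  Job 6: processing = 13, completes at 51
  Job 7: processing = 17, completes at 68
  Job 8: processing = 19, completes at 87
Sum of completion times = 289
Average completion time = 289/8 = 36.125

36.125


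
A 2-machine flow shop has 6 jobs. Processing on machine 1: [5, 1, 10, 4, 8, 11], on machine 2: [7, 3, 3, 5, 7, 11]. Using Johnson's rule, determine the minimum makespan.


Apply Johnson's rule:
  Group 1 (a <= b): [(2, 1, 3), (4, 4, 5), (1, 5, 7), (6, 11, 11)]
  Group 2 (a > b): [(5, 8, 7), (3, 10, 3)]
Optimal job order: [2, 4, 1, 6, 5, 3]
Schedule:
  Job 2: M1 done at 1, M2 done at 4
  Job 4: M1 done at 5, M2 done at 10
  Job 1: M1 done at 10, M2 done at 17
  Job 6: M1 done at 21, M2 done at 32
  Job 5: M1 done at 29, M2 done at 39
  Job 3: M1 done at 39, M2 done at 42
Makespan = 42

42


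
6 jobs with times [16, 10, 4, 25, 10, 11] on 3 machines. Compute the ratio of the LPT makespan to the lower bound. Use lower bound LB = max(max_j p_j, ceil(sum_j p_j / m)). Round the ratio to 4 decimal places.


LPT order: [25, 16, 11, 10, 10, 4]
Machine loads after assignment: [25, 26, 25]
LPT makespan = 26
Lower bound = max(max_job, ceil(total/3)) = max(25, 26) = 26
Ratio = 26 / 26 = 1.0

1.0


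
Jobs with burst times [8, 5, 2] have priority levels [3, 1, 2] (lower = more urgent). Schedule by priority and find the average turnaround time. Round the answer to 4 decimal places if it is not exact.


Sort by priority (ascending = highest first):
Order: [(1, 5), (2, 2), (3, 8)]
Completion times:
  Priority 1, burst=5, C=5
  Priority 2, burst=2, C=7
  Priority 3, burst=8, C=15
Average turnaround = 27/3 = 9.0

9.0


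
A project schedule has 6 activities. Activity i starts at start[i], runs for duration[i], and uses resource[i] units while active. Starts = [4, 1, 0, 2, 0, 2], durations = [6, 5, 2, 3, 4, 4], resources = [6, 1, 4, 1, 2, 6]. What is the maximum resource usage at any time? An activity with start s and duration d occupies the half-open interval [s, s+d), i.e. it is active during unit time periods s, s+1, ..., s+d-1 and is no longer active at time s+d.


Each activity i is active on [start_i, start_i + duration_i).
Compute total resource usage per time slot:
  t=0: active resources = [4, 2], total = 6
  t=1: active resources = [1, 4, 2], total = 7
  t=2: active resources = [1, 1, 2, 6], total = 10
  t=3: active resources = [1, 1, 2, 6], total = 10
  t=4: active resources = [6, 1, 1, 6], total = 14
  t=5: active resources = [6, 1, 6], total = 13
  t=6: active resources = [6], total = 6
  t=7: active resources = [6], total = 6
  t=8: active resources = [6], total = 6
  t=9: active resources = [6], total = 6
Peak resource demand = 14

14


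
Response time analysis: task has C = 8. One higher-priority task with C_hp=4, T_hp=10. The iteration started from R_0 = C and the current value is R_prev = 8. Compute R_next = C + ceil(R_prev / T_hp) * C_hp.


R_next = C + ceil(R_prev / T_hp) * C_hp
ceil(8 / 10) = ceil(0.8) = 1
Interference = 1 * 4 = 4
R_next = 8 + 4 = 12

12


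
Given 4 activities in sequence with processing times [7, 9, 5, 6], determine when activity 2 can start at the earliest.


Activity 2 starts after activities 1 through 1 complete.
Predecessor durations: [7]
ES = 7 = 7

7


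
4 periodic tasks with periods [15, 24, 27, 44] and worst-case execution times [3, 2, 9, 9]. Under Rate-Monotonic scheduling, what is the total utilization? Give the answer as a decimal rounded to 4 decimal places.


Compute individual utilizations (exact fractions):
  Task 1: C/T = 3/15 = 1/5 (approx. 0.2)
  Task 2: C/T = 2/24 = 1/12 (approx. 0.0833)
  Task 3: C/T = 9/27 = 1/3 (approx. 0.3333)
  Task 4: C/T = 9/44 (approx. 0.2045)
Total utilization U = 1/5 + 1/12 + 1/3 + 9/44 = 271/330
Rounded to 4 decimal places: U = 0.8212
RM (Liu & Layland) bound for 4 tasks = 0.756828; compare with U = 271/330 (approx. 0.821212)
bound < U <= 1, so the RM sufficient condition is not met (inconclusive; an exact test such as response-time analysis is needed).

0.8212


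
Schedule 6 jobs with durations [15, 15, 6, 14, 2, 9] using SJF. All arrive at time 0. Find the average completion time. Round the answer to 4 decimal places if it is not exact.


SJF order (ascending): [2, 6, 9, 14, 15, 15]
Completion times:
  Job 1: burst=2, C=2
  Job 2: burst=6, C=8
  Job 3: burst=9, C=17
  Job 4: burst=14, C=31
  Job 5: burst=15, C=46
  Job 6: burst=15, C=61
Average completion = 165/6 = 27.5

27.5


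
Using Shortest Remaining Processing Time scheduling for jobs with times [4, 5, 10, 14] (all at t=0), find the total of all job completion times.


Since all jobs arrive at t=0, SRPT equals SPT ordering.
SPT order: [4, 5, 10, 14]
Completion times:
  Job 1: p=4, C=4
  Job 2: p=5, C=9
  Job 3: p=10, C=19
  Job 4: p=14, C=33
Total completion time = 4 + 9 + 19 + 33 = 65

65


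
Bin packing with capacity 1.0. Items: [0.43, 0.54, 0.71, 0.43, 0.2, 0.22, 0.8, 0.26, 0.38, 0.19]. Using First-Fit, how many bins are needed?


Place items sequentially using First-Fit:
  Item 0.43 -> new Bin 1
  Item 0.54 -> Bin 1 (now 0.97)
  Item 0.71 -> new Bin 2
  Item 0.43 -> new Bin 3
  Item 0.2 -> Bin 2 (now 0.91)
  Item 0.22 -> Bin 3 (now 0.65)
  Item 0.8 -> new Bin 4
  Item 0.26 -> Bin 3 (now 0.91)
  Item 0.38 -> new Bin 5
  Item 0.19 -> Bin 4 (now 0.99)
Total bins used = 5

5


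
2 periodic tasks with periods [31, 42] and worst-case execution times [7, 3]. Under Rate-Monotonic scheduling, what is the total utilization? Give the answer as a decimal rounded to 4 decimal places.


Compute individual utilizations (exact fractions):
  Task 1: C/T = 7/31 (approx. 0.2258)
  Task 2: C/T = 3/42 = 1/14 (approx. 0.0714)
Total utilization U = 7/31 + 1/14 = 129/434
Rounded to 4 decimal places: U = 0.2972
RM (Liu & Layland) bound for 2 tasks = 0.828427; compare with U = 129/434 (approx. 0.297235)
U <= bound, so schedulable by RM sufficient condition.

0.2972


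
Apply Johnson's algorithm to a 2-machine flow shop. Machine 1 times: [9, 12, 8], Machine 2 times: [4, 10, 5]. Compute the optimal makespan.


Apply Johnson's rule:
  Group 1 (a <= b): []
  Group 2 (a > b): [(2, 12, 10), (3, 8, 5), (1, 9, 4)]
Optimal job order: [2, 3, 1]
Schedule:
  Job 2: M1 done at 12, M2 done at 22
  Job 3: M1 done at 20, M2 done at 27
  Job 1: M1 done at 29, M2 done at 33
Makespan = 33

33


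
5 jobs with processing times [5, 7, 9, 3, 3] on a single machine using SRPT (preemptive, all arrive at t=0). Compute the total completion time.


Since all jobs arrive at t=0, SRPT equals SPT ordering.
SPT order: [3, 3, 5, 7, 9]
Completion times:
  Job 1: p=3, C=3
  Job 2: p=3, C=6
  Job 3: p=5, C=11
  Job 4: p=7, C=18
  Job 5: p=9, C=27
Total completion time = 3 + 6 + 11 + 18 + 27 = 65

65


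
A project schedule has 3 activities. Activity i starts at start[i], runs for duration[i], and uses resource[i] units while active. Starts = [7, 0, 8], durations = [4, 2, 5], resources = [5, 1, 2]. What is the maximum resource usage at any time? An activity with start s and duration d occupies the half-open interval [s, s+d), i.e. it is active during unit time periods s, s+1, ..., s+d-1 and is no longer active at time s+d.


Each activity i is active on [start_i, start_i + duration_i).
Compute total resource usage per time slot:
  t=0: active resources = [1], total = 1
  t=1: active resources = [1], total = 1
  t=2: active resources = [], total = 0
  t=3: active resources = [], total = 0
  t=4: active resources = [], total = 0
  t=5: active resources = [], total = 0
  t=6: active resources = [], total = 0
  t=7: active resources = [5], total = 5
  t=8: active resources = [5, 2], total = 7
  t=9: active resources = [5, 2], total = 7
  t=10: active resources = [5, 2], total = 7
  t=11: active resources = [2], total = 2
  t=12: active resources = [2], total = 2
Peak resource demand = 7

7


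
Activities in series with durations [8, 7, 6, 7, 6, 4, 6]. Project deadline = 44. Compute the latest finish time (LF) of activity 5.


LF(activity 5) = deadline - sum of successor durations
Successors: activities 6 through 7 with durations [4, 6]
Sum of successor durations = 10
LF = 44 - 10 = 34

34


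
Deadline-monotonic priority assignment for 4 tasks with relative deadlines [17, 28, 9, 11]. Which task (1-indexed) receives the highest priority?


Sort tasks by relative deadline (ascending):
  Task 3: deadline = 9
  Task 4: deadline = 11
  Task 1: deadline = 17
  Task 2: deadline = 28
Priority order (highest first): [3, 4, 1, 2]
Highest priority task = 3

3


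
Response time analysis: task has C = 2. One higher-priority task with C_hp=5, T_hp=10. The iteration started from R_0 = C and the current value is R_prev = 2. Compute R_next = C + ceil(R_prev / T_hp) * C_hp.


R_next = C + ceil(R_prev / T_hp) * C_hp
ceil(2 / 10) = ceil(0.2) = 1
Interference = 1 * 5 = 5
R_next = 2 + 5 = 7

7


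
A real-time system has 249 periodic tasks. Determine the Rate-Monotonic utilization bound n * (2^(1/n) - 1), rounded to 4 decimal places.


Compute 2^(1/249) = 1.0027876018
Subtract 1: 1.0027876018 - 1 = 0.0027876018
Multiply by n: 249 * 0.0027876018 = 0.6941128482
Round to 4 dp: 0.6941

0.6941


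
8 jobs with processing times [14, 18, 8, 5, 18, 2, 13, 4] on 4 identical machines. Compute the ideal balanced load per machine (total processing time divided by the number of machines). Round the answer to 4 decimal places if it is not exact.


Total processing time = 14 + 18 + 8 + 5 + 18 + 2 + 13 + 4 = 82
Number of machines = 4
Ideal balanced load = 82 / 4 = 20.5

20.5


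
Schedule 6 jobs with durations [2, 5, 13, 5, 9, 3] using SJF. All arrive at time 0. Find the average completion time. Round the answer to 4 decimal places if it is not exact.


SJF order (ascending): [2, 3, 5, 5, 9, 13]
Completion times:
  Job 1: burst=2, C=2
  Job 2: burst=3, C=5
  Job 3: burst=5, C=10
  Job 4: burst=5, C=15
  Job 5: burst=9, C=24
  Job 6: burst=13, C=37
Average completion = 93/6 = 15.5

15.5


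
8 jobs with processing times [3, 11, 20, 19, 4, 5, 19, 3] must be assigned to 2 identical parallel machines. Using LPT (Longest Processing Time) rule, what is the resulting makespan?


Sort jobs in decreasing order (LPT): [20, 19, 19, 11, 5, 4, 3, 3]
Assign each job to the least loaded machine:
  Machine 1: jobs [20, 11, 5, 4, 3], load = 43
  Machine 2: jobs [19, 19, 3], load = 41
Makespan = max load = 43

43


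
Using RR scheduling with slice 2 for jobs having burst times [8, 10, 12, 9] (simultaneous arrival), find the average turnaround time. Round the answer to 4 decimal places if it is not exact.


Time quantum = 2
Execution trace:
  J1 runs 2 units, time = 2
  J2 runs 2 units, time = 4
  J3 runs 2 units, time = 6
  J4 runs 2 units, time = 8
  J1 runs 2 units, time = 10
  J2 runs 2 units, time = 12
  J3 runs 2 units, time = 14
  J4 runs 2 units, time = 16
  J1 runs 2 units, time = 18
  J2 runs 2 units, time = 20
  J3 runs 2 units, time = 22
  J4 runs 2 units, time = 24
  J1 runs 2 units, time = 26
  J2 runs 2 units, time = 28
  J3 runs 2 units, time = 30
  J4 runs 2 units, time = 32
  J2 runs 2 units, time = 34
  J3 runs 2 units, time = 36
  J4 runs 1 units, time = 37
  J3 runs 2 units, time = 39
Finish times: [26, 34, 39, 37]
Average turnaround = 136/4 = 34.0

34.0


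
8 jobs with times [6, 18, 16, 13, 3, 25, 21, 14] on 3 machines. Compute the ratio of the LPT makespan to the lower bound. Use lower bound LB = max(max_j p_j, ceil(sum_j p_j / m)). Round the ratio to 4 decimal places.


LPT order: [25, 21, 18, 16, 14, 13, 6, 3]
Machine loads after assignment: [38, 38, 40]
LPT makespan = 40
Lower bound = max(max_job, ceil(total/3)) = max(25, 39) = 39
Ratio = 40 / 39 = 1.0256

1.0256


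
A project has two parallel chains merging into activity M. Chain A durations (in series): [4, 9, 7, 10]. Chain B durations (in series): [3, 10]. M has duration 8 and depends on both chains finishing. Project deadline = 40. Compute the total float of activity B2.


Forward pass: ES(B2) = sum of predecessors on chain B = 3
EF = ES + duration = 3 + 10 = 13
Backward pass: LF(M) = deadline = 40; LS(M) = 40 - 8 = 32
LF(B2) = LS(M) - sum(successors on chain B) = 32 - 0 = 32
LS = LF - duration = 32 - 10 = 22
Total float = LS - ES = 22 - 3 = 19

19


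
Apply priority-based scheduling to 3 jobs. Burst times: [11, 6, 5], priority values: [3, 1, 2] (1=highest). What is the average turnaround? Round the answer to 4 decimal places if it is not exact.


Sort by priority (ascending = highest first):
Order: [(1, 6), (2, 5), (3, 11)]
Completion times:
  Priority 1, burst=6, C=6
  Priority 2, burst=5, C=11
  Priority 3, burst=11, C=22
Average turnaround = 39/3 = 13.0

13.0


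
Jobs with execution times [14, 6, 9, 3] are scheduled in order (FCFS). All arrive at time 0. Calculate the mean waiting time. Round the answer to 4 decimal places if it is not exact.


FCFS order (as given): [14, 6, 9, 3]
Waiting times:
  Job 1: wait = 0
  Job 2: wait = 14
  Job 3: wait = 20
  Job 4: wait = 29
Sum of waiting times = 63
Average waiting time = 63/4 = 15.75

15.75


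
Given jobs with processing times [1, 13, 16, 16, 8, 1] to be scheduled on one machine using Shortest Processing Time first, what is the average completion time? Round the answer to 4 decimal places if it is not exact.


Sort jobs by processing time (SPT order): [1, 1, 8, 13, 16, 16]
Compute completion times sequentially:
  Job 1: processing = 1, completes at 1
  Job 2: processing = 1, completes at 2
  Job 3: processing = 8, completes at 10
  Job 4: processing = 13, completes at 23
  Job 5: processing = 16, completes at 39
  Job 6: processing = 16, completes at 55
Sum of completion times = 130
Average completion time = 130/6 = 21.6667

21.6667


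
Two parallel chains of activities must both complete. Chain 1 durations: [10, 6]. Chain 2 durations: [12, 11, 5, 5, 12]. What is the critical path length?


Path A total = 10 + 6 = 16
Path B total = 12 + 11 + 5 + 5 + 12 = 45
Critical path = longest path = max(16, 45) = 45

45


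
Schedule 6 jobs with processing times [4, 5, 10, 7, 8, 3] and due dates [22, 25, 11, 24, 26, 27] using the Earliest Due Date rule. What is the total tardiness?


Sort by due date (EDD order): [(10, 11), (4, 22), (7, 24), (5, 25), (8, 26), (3, 27)]
Compute completion times and tardiness:
  Job 1: p=10, d=11, C=10, tardiness=max(0,10-11)=0
  Job 2: p=4, d=22, C=14, tardiness=max(0,14-22)=0
  Job 3: p=7, d=24, C=21, tardiness=max(0,21-24)=0
  Job 4: p=5, d=25, C=26, tardiness=max(0,26-25)=1
  Job 5: p=8, d=26, C=34, tardiness=max(0,34-26)=8
  Job 6: p=3, d=27, C=37, tardiness=max(0,37-27)=10
Total tardiness = 19

19


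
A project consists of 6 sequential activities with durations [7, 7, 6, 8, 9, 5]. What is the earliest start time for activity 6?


Activity 6 starts after activities 1 through 5 complete.
Predecessor durations: [7, 7, 6, 8, 9]
ES = 7 + 7 + 6 + 8 + 9 = 37

37


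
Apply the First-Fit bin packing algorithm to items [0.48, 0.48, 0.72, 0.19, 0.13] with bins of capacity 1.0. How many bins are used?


Place items sequentially using First-Fit:
  Item 0.48 -> new Bin 1
  Item 0.48 -> Bin 1 (now 0.96)
  Item 0.72 -> new Bin 2
  Item 0.19 -> Bin 2 (now 0.91)
  Item 0.13 -> new Bin 3
Total bins used = 3

3


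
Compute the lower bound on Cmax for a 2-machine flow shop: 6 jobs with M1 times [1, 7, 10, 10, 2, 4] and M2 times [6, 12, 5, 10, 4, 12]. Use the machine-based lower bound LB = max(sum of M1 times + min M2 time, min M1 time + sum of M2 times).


LB1 = sum(M1 times) + min(M2 times) = 34 + 4 = 38
LB2 = min(M1 times) + sum(M2 times) = 1 + 49 = 50
Lower bound = max(LB1, LB2) = max(38, 50) = 50

50


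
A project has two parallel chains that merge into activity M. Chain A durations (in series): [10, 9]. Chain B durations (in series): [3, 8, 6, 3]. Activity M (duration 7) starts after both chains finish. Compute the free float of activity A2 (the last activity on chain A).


ES(A2) = sum of predecessors on chain A = 10
EF(A2) = ES + duration = 10 + 9 = 19
Successor of A2 is M. ES(M) = max(sum(A), sum(B)) = max(19, 20) = 20
Free float = ES(successor) - EF(current) = 20 - 19 = 1

1


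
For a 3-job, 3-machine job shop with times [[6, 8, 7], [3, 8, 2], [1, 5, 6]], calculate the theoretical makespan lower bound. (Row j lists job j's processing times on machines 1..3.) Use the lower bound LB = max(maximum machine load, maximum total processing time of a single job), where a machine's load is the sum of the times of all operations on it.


Machine loads:
  Machine 1: 6 + 3 + 1 = 10
  Machine 2: 8 + 8 + 5 = 21
  Machine 3: 7 + 2 + 6 = 15
Max machine load = 21
Job totals:
  Job 1: 21
  Job 2: 13
  Job 3: 12
Max job total = 21
Lower bound = max(21, 21) = 21

21


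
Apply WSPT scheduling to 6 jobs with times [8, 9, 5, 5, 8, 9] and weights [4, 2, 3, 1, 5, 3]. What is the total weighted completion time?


Compute p/w ratios and sort ascending (WSPT): [(8, 5), (5, 3), (8, 4), (9, 3), (9, 2), (5, 1)]
Compute weighted completion times:
  Job (p=8,w=5): C=8, w*C=5*8=40
  Job (p=5,w=3): C=13, w*C=3*13=39
  Job (p=8,w=4): C=21, w*C=4*21=84
  Job (p=9,w=3): C=30, w*C=3*30=90
  Job (p=9,w=2): C=39, w*C=2*39=78
  Job (p=5,w=1): C=44, w*C=1*44=44
Total weighted completion time = 375

375


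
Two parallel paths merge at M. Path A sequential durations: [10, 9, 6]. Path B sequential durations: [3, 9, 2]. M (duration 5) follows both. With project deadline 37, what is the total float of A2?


Forward pass: ES(A2) = sum of predecessors on chain A = 10
EF = ES + duration = 10 + 9 = 19
Backward pass: LF(M) = deadline = 37; LS(M) = 37 - 5 = 32
LF(A2) = LS(M) - sum(successors on chain A) = 32 - 6 = 26
LS = LF - duration = 26 - 9 = 17
Total float = LS - ES = 17 - 10 = 7

7


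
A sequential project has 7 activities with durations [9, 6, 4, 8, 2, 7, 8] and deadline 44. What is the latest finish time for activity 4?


LF(activity 4) = deadline - sum of successor durations
Successors: activities 5 through 7 with durations [2, 7, 8]
Sum of successor durations = 17
LF = 44 - 17 = 27

27


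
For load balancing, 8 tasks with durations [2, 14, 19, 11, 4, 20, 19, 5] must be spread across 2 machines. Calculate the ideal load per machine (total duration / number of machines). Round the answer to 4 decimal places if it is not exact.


Total processing time = 2 + 14 + 19 + 11 + 4 + 20 + 19 + 5 = 94
Number of machines = 2
Ideal balanced load = 94 / 2 = 47.0

47.0


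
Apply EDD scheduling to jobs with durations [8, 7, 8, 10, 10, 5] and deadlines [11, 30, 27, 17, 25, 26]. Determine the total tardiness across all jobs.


Sort by due date (EDD order): [(8, 11), (10, 17), (10, 25), (5, 26), (8, 27), (7, 30)]
Compute completion times and tardiness:
  Job 1: p=8, d=11, C=8, tardiness=max(0,8-11)=0
  Job 2: p=10, d=17, C=18, tardiness=max(0,18-17)=1
  Job 3: p=10, d=25, C=28, tardiness=max(0,28-25)=3
  Job 4: p=5, d=26, C=33, tardiness=max(0,33-26)=7
  Job 5: p=8, d=27, C=41, tardiness=max(0,41-27)=14
  Job 6: p=7, d=30, C=48, tardiness=max(0,48-30)=18
Total tardiness = 43

43


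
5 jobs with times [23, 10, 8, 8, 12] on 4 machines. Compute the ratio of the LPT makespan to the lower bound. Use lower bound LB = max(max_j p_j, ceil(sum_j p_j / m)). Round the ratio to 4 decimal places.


LPT order: [23, 12, 10, 8, 8]
Machine loads after assignment: [23, 12, 10, 16]
LPT makespan = 23
Lower bound = max(max_job, ceil(total/4)) = max(23, 16) = 23
Ratio = 23 / 23 = 1.0

1.0


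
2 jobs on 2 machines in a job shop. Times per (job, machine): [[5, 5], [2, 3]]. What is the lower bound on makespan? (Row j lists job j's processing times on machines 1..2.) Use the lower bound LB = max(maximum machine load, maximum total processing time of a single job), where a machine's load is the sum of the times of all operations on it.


Machine loads:
  Machine 1: 5 + 2 = 7
  Machine 2: 5 + 3 = 8
Max machine load = 8
Job totals:
  Job 1: 10
  Job 2: 5
Max job total = 10
Lower bound = max(8, 10) = 10

10


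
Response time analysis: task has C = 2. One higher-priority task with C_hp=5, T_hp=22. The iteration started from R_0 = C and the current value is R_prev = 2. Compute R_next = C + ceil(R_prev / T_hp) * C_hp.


R_next = C + ceil(R_prev / T_hp) * C_hp
ceil(2 / 22) = ceil(0.0909) = 1
Interference = 1 * 5 = 5
R_next = 2 + 5 = 7

7


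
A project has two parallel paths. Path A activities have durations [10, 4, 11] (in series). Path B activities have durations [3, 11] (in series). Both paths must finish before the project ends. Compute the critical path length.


Path A total = 10 + 4 + 11 = 25
Path B total = 3 + 11 = 14
Critical path = longest path = max(25, 14) = 25

25


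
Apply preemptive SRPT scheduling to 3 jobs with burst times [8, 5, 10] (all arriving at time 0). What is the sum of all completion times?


Since all jobs arrive at t=0, SRPT equals SPT ordering.
SPT order: [5, 8, 10]
Completion times:
  Job 1: p=5, C=5
  Job 2: p=8, C=13
  Job 3: p=10, C=23
Total completion time = 5 + 13 + 23 = 41

41


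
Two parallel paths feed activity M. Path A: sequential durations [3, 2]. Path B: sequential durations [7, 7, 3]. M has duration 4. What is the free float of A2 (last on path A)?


ES(A2) = sum of predecessors on chain A = 3
EF(A2) = ES + duration = 3 + 2 = 5
Successor of A2 is M. ES(M) = max(sum(A), sum(B)) = max(5, 17) = 17
Free float = ES(successor) - EF(current) = 17 - 5 = 12

12


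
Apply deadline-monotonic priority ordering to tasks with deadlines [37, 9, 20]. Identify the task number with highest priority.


Sort tasks by relative deadline (ascending):
  Task 2: deadline = 9
  Task 3: deadline = 20
  Task 1: deadline = 37
Priority order (highest first): [2, 3, 1]
Highest priority task = 2

2


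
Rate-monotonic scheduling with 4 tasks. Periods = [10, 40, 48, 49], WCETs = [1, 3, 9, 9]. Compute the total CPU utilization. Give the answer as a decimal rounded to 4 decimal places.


Compute individual utilizations (exact fractions):
  Task 1: C/T = 1/10 (approx. 0.1)
  Task 2: C/T = 3/40 (approx. 0.075)
  Task 3: C/T = 9/48 = 3/16 (approx. 0.1875)
  Task 4: C/T = 9/49 (approx. 0.1837)
Total utilization U = 1/10 + 3/40 + 3/16 + 9/49 = 2141/3920
Rounded to 4 decimal places: U = 0.5462
RM (Liu & Layland) bound for 4 tasks = 0.756828; compare with U = 2141/3920 (approx. 0.546173)
U <= bound, so schedulable by RM sufficient condition.

0.5462


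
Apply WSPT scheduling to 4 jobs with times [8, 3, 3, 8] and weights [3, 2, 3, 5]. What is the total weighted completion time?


Compute p/w ratios and sort ascending (WSPT): [(3, 3), (3, 2), (8, 5), (8, 3)]
Compute weighted completion times:
  Job (p=3,w=3): C=3, w*C=3*3=9
  Job (p=3,w=2): C=6, w*C=2*6=12
  Job (p=8,w=5): C=14, w*C=5*14=70
  Job (p=8,w=3): C=22, w*C=3*22=66
Total weighted completion time = 157

157


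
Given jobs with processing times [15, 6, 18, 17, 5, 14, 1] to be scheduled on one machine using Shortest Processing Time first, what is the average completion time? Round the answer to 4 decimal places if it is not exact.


Sort jobs by processing time (SPT order): [1, 5, 6, 14, 15, 17, 18]
Compute completion times sequentially:
  Job 1: processing = 1, completes at 1
  Job 2: processing = 5, completes at 6
  Job 3: processing = 6, completes at 12
  Job 4: processing = 14, completes at 26
  Job 5: processing = 15, completes at 41
  Job 6: processing = 17, completes at 58
  Job 7: processing = 18, completes at 76
Sum of completion times = 220
Average completion time = 220/7 = 31.4286

31.4286


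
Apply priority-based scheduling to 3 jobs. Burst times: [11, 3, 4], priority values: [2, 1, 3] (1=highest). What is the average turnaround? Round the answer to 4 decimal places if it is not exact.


Sort by priority (ascending = highest first):
Order: [(1, 3), (2, 11), (3, 4)]
Completion times:
  Priority 1, burst=3, C=3
  Priority 2, burst=11, C=14
  Priority 3, burst=4, C=18
Average turnaround = 35/3 = 11.6667

11.6667


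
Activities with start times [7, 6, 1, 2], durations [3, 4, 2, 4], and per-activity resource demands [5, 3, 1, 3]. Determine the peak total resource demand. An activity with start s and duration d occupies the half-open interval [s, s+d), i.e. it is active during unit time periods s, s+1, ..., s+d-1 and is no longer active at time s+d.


Each activity i is active on [start_i, start_i + duration_i).
Compute total resource usage per time slot:
  t=0: active resources = [], total = 0
  t=1: active resources = [1], total = 1
  t=2: active resources = [1, 3], total = 4
  t=3: active resources = [3], total = 3
  t=4: active resources = [3], total = 3
  t=5: active resources = [3], total = 3
  t=6: active resources = [3], total = 3
  t=7: active resources = [5, 3], total = 8
  t=8: active resources = [5, 3], total = 8
  t=9: active resources = [5, 3], total = 8
Peak resource demand = 8

8


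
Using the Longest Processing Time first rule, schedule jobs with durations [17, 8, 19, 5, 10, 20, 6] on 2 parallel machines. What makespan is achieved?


Sort jobs in decreasing order (LPT): [20, 19, 17, 10, 8, 6, 5]
Assign each job to the least loaded machine:
  Machine 1: jobs [20, 10, 8, 5], load = 43
  Machine 2: jobs [19, 17, 6], load = 42
Makespan = max load = 43

43


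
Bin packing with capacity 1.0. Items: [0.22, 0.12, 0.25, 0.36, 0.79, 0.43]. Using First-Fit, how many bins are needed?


Place items sequentially using First-Fit:
  Item 0.22 -> new Bin 1
  Item 0.12 -> Bin 1 (now 0.34)
  Item 0.25 -> Bin 1 (now 0.59)
  Item 0.36 -> Bin 1 (now 0.95)
  Item 0.79 -> new Bin 2
  Item 0.43 -> new Bin 3
Total bins used = 3

3


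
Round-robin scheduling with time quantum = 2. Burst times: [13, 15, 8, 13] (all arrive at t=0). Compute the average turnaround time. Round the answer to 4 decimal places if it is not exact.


Time quantum = 2
Execution trace:
  J1 runs 2 units, time = 2
  J2 runs 2 units, time = 4
  J3 runs 2 units, time = 6
  J4 runs 2 units, time = 8
  J1 runs 2 units, time = 10
  J2 runs 2 units, time = 12
  J3 runs 2 units, time = 14
  J4 runs 2 units, time = 16
  J1 runs 2 units, time = 18
  J2 runs 2 units, time = 20
  J3 runs 2 units, time = 22
  J4 runs 2 units, time = 24
  J1 runs 2 units, time = 26
  J2 runs 2 units, time = 28
  J3 runs 2 units, time = 30
  J4 runs 2 units, time = 32
  J1 runs 2 units, time = 34
  J2 runs 2 units, time = 36
  J4 runs 2 units, time = 38
  J1 runs 2 units, time = 40
  J2 runs 2 units, time = 42
  J4 runs 2 units, time = 44
  J1 runs 1 units, time = 45
  J2 runs 2 units, time = 47
  J4 runs 1 units, time = 48
  J2 runs 1 units, time = 49
Finish times: [45, 49, 30, 48]
Average turnaround = 172/4 = 43.0

43.0


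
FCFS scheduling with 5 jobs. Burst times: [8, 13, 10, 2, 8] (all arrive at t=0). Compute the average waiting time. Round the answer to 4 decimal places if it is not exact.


FCFS order (as given): [8, 13, 10, 2, 8]
Waiting times:
  Job 1: wait = 0
  Job 2: wait = 8
  Job 3: wait = 21
  Job 4: wait = 31
  Job 5: wait = 33
Sum of waiting times = 93
Average waiting time = 93/5 = 18.6

18.6


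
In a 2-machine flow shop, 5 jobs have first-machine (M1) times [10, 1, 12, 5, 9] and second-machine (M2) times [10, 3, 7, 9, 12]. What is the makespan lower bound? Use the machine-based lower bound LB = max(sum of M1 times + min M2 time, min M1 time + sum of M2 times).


LB1 = sum(M1 times) + min(M2 times) = 37 + 3 = 40
LB2 = min(M1 times) + sum(M2 times) = 1 + 41 = 42
Lower bound = max(LB1, LB2) = max(40, 42) = 42

42


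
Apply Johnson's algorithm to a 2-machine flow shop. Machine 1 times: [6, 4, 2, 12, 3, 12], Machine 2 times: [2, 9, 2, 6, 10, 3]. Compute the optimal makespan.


Apply Johnson's rule:
  Group 1 (a <= b): [(3, 2, 2), (5, 3, 10), (2, 4, 9)]
  Group 2 (a > b): [(4, 12, 6), (6, 12, 3), (1, 6, 2)]
Optimal job order: [3, 5, 2, 4, 6, 1]
Schedule:
  Job 3: M1 done at 2, M2 done at 4
  Job 5: M1 done at 5, M2 done at 15
  Job 2: M1 done at 9, M2 done at 24
  Job 4: M1 done at 21, M2 done at 30
  Job 6: M1 done at 33, M2 done at 36
  Job 1: M1 done at 39, M2 done at 41
Makespan = 41

41


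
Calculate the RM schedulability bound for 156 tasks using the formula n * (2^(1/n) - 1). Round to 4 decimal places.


Compute 2^(1/156) = 1.0044531370
Subtract 1: 1.0044531370 - 1 = 0.0044531370
Multiply by n: 156 * 0.0044531370 = 0.6946893720
Round to 4 dp: 0.6947

0.6947


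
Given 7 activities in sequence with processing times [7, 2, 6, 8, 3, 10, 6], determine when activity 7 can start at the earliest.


Activity 7 starts after activities 1 through 6 complete.
Predecessor durations: [7, 2, 6, 8, 3, 10]
ES = 7 + 2 + 6 + 8 + 3 + 10 = 36

36


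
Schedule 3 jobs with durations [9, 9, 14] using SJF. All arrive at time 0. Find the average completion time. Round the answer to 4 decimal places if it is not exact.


SJF order (ascending): [9, 9, 14]
Completion times:
  Job 1: burst=9, C=9
  Job 2: burst=9, C=18
  Job 3: burst=14, C=32
Average completion = 59/3 = 19.6667

19.6667


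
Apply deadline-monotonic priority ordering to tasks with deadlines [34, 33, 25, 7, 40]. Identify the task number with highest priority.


Sort tasks by relative deadline (ascending):
  Task 4: deadline = 7
  Task 3: deadline = 25
  Task 2: deadline = 33
  Task 1: deadline = 34
  Task 5: deadline = 40
Priority order (highest first): [4, 3, 2, 1, 5]
Highest priority task = 4

4


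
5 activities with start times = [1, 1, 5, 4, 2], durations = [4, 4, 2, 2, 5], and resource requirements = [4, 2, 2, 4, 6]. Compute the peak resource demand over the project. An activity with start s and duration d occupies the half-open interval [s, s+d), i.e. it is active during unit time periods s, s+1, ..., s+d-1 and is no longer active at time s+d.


Each activity i is active on [start_i, start_i + duration_i).
Compute total resource usage per time slot:
  t=0: active resources = [], total = 0
  t=1: active resources = [4, 2], total = 6
  t=2: active resources = [4, 2, 6], total = 12
  t=3: active resources = [4, 2, 6], total = 12
  t=4: active resources = [4, 2, 4, 6], total = 16
  t=5: active resources = [2, 4, 6], total = 12
  t=6: active resources = [2, 6], total = 8
Peak resource demand = 16

16


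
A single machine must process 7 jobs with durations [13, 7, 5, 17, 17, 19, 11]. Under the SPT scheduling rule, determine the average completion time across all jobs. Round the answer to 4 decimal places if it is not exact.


Sort jobs by processing time (SPT order): [5, 7, 11, 13, 17, 17, 19]
Compute completion times sequentially:
  Job 1: processing = 5, completes at 5
  Job 2: processing = 7, completes at 12
  Job 3: processing = 11, completes at 23
  Job 4: processing = 13, completes at 36
  Job 5: processing = 17, completes at 53
  Job 6: processing = 17, completes at 70
  Job 7: processing = 19, completes at 89
Sum of completion times = 288
Average completion time = 288/7 = 41.1429

41.1429


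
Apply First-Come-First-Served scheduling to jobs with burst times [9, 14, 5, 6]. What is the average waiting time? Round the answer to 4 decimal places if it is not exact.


FCFS order (as given): [9, 14, 5, 6]
Waiting times:
  Job 1: wait = 0
  Job 2: wait = 9
  Job 3: wait = 23
  Job 4: wait = 28
Sum of waiting times = 60
Average waiting time = 60/4 = 15.0

15.0


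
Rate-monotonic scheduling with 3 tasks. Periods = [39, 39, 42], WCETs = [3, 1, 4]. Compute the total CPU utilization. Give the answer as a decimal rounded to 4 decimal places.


Compute individual utilizations (exact fractions):
  Task 1: C/T = 3/39 = 1/13 (approx. 0.0769)
  Task 2: C/T = 1/39 (approx. 0.0256)
  Task 3: C/T = 4/42 = 2/21 (approx. 0.0952)
Total utilization U = 1/13 + 1/39 + 2/21 = 18/91
Rounded to 4 decimal places: U = 0.1978
RM (Liu & Layland) bound for 3 tasks = 0.779763; compare with U = 18/91 (approx. 0.197802)
U <= bound, so schedulable by RM sufficient condition.

0.1978


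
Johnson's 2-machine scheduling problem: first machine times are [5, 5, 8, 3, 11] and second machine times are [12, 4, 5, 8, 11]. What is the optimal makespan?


Apply Johnson's rule:
  Group 1 (a <= b): [(4, 3, 8), (1, 5, 12), (5, 11, 11)]
  Group 2 (a > b): [(3, 8, 5), (2, 5, 4)]
Optimal job order: [4, 1, 5, 3, 2]
Schedule:
  Job 4: M1 done at 3, M2 done at 11
  Job 1: M1 done at 8, M2 done at 23
  Job 5: M1 done at 19, M2 done at 34
  Job 3: M1 done at 27, M2 done at 39
  Job 2: M1 done at 32, M2 done at 43
Makespan = 43

43


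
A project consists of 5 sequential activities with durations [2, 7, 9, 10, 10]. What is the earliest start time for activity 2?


Activity 2 starts after activities 1 through 1 complete.
Predecessor durations: [2]
ES = 2 = 2

2


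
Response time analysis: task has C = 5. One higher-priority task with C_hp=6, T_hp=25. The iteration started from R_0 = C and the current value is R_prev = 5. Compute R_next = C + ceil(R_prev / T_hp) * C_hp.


R_next = C + ceil(R_prev / T_hp) * C_hp
ceil(5 / 25) = ceil(0.2) = 1
Interference = 1 * 6 = 6
R_next = 5 + 6 = 11

11


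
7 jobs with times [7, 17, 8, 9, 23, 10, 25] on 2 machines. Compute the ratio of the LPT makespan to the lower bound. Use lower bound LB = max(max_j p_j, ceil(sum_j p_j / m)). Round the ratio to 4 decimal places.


LPT order: [25, 23, 17, 10, 9, 8, 7]
Machine loads after assignment: [51, 48]
LPT makespan = 51
Lower bound = max(max_job, ceil(total/2)) = max(25, 50) = 50
Ratio = 51 / 50 = 1.02

1.02
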